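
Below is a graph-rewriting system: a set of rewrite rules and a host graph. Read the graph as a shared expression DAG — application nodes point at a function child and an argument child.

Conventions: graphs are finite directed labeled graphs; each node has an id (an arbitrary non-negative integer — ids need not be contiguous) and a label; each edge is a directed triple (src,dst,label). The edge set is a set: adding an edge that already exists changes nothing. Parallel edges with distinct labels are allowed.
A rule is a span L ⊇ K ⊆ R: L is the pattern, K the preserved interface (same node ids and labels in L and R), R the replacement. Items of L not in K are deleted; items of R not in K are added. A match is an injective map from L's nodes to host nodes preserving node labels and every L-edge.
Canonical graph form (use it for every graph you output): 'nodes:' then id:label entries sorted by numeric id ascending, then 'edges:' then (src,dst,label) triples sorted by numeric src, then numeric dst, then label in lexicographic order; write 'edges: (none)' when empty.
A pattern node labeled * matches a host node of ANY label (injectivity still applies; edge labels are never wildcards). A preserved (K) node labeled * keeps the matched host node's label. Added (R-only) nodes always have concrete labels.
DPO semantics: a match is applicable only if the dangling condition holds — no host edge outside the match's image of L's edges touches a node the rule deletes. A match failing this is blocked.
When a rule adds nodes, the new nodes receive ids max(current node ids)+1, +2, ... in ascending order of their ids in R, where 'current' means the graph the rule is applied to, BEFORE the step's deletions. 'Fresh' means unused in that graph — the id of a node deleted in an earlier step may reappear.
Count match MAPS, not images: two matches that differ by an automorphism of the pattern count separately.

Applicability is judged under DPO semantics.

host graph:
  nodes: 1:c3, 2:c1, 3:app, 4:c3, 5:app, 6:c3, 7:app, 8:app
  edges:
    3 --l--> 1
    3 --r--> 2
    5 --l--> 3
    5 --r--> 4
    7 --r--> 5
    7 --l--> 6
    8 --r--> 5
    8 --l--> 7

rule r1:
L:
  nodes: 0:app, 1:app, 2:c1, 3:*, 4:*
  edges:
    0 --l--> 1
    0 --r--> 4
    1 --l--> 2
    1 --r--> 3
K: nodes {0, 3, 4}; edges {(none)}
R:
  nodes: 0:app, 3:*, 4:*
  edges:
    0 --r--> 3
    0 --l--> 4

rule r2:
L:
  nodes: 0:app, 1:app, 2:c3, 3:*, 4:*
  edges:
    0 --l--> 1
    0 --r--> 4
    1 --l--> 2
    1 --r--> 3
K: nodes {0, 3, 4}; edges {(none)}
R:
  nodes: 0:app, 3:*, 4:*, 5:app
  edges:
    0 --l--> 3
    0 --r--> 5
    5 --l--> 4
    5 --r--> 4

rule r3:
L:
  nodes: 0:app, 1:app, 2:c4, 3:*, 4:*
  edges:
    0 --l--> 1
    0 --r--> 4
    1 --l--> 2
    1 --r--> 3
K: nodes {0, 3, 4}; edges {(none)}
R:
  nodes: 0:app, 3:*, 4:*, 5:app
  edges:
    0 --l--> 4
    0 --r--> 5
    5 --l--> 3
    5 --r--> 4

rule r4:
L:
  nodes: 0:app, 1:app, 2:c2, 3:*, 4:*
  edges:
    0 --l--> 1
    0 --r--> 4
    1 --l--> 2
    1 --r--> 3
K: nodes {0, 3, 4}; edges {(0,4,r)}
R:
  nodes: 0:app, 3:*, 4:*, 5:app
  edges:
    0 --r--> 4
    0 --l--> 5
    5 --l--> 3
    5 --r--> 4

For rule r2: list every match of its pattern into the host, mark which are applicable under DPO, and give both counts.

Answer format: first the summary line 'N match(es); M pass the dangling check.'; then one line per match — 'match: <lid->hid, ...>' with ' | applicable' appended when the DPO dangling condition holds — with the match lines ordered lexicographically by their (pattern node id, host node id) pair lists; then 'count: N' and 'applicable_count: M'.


1 match(es); 1 pass the dangling check.
match: 0->5, 1->3, 2->1, 3->2, 4->4 | applicable
count: 1
applicable_count: 1


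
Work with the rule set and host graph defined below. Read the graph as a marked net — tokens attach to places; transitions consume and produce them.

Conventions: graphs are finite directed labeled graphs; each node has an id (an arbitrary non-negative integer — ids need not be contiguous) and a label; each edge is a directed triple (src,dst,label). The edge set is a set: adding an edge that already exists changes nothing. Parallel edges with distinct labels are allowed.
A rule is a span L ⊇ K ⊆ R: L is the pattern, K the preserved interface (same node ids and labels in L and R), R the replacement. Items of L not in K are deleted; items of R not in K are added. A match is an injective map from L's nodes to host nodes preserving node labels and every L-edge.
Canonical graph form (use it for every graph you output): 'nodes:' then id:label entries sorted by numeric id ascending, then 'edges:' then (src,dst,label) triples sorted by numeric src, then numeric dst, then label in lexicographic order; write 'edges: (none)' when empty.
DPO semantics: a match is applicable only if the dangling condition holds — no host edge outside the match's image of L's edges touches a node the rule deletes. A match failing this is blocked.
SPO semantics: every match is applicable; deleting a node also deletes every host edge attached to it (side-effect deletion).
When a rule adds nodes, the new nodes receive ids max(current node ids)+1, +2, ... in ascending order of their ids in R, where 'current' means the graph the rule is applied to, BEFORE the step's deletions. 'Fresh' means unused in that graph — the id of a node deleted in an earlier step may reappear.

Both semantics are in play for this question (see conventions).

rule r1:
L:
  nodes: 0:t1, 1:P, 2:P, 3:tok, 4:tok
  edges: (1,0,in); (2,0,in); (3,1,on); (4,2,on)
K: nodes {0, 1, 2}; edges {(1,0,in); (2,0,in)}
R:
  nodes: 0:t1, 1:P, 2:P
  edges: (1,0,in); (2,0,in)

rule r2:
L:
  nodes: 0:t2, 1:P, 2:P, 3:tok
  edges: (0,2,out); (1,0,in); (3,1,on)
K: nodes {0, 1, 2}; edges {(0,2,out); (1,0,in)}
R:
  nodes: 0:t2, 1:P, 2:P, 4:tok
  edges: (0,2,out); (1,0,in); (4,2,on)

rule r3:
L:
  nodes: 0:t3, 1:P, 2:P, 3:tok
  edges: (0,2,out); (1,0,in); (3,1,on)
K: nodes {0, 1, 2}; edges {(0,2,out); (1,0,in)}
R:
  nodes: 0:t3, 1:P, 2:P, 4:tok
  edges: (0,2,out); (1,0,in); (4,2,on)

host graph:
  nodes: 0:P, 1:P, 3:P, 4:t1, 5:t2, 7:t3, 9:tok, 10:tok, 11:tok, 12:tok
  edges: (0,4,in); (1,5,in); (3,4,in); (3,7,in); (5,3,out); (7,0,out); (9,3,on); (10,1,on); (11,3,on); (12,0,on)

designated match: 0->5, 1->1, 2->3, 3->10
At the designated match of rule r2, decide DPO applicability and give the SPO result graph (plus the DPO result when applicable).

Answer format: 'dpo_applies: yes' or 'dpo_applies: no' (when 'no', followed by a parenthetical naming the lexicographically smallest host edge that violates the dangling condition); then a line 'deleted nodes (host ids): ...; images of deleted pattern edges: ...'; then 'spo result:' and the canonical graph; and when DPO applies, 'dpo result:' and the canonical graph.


dpo_applies: yes
deleted nodes (host ids): 10; images of deleted pattern edges: (10,1,on)
spo result:
nodes: 0:P, 1:P, 3:P, 4:t1, 5:t2, 7:t3, 9:tok, 11:tok, 12:tok, 13:tok
edges: (0,4,in); (1,5,in); (3,4,in); (3,7,in); (5,3,out); (7,0,out); (9,3,on); (11,3,on); (12,0,on); (13,3,on)
dpo result:
nodes: 0:P, 1:P, 3:P, 4:t1, 5:t2, 7:t3, 9:tok, 11:tok, 12:tok, 13:tok
edges: (0,4,in); (1,5,in); (3,4,in); (3,7,in); (5,3,out); (7,0,out); (9,3,on); (11,3,on); (12,0,on); (13,3,on)


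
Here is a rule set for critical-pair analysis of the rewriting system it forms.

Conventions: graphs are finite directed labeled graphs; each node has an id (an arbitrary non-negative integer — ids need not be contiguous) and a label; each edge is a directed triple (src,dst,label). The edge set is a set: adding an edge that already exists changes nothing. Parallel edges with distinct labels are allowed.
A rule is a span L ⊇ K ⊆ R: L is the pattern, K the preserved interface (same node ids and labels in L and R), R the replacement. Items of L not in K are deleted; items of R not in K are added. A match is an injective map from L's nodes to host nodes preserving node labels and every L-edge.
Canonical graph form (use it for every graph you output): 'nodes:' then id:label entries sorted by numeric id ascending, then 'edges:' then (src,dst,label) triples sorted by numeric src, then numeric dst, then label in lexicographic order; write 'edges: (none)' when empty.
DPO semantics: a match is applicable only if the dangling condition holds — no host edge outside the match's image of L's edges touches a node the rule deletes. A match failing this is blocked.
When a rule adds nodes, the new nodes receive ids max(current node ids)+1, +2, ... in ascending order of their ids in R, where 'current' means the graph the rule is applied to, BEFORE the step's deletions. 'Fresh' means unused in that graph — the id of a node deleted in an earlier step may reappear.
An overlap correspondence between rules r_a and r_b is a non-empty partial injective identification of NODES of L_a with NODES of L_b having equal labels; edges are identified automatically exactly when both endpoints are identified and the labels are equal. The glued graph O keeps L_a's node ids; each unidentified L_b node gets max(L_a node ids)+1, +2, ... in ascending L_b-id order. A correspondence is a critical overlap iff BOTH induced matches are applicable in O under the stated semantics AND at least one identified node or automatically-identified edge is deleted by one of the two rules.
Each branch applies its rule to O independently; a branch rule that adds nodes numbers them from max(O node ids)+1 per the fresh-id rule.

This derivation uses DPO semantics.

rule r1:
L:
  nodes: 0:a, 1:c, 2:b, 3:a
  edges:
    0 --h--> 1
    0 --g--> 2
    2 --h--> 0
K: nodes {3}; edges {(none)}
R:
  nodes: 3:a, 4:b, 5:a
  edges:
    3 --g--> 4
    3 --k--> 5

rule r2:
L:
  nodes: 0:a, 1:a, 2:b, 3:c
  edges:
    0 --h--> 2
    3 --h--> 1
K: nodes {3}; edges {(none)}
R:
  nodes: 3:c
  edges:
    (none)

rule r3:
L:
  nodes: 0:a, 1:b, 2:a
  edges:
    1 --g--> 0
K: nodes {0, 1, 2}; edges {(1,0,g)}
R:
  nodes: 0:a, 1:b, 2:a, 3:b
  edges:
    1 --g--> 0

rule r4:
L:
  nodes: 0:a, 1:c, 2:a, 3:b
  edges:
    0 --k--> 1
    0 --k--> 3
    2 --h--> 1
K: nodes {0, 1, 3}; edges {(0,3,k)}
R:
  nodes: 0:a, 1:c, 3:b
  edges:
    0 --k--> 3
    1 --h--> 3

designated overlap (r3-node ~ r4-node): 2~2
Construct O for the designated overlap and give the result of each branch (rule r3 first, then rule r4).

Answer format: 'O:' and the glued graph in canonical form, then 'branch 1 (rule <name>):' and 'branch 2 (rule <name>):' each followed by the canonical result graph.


O:
nodes: 0:a, 1:b, 2:a, 3:a, 4:c, 5:b
edges: (1,0,g); (2,4,h); (3,4,k); (3,5,k)
branch 1 (rule r3):
nodes: 0:a, 1:b, 2:a, 3:a, 4:c, 5:b, 6:b
edges: (1,0,g); (2,4,h); (3,4,k); (3,5,k)
branch 2 (rule r4):
nodes: 0:a, 1:b, 3:a, 4:c, 5:b
edges: (1,0,g); (3,5,k); (4,5,h)


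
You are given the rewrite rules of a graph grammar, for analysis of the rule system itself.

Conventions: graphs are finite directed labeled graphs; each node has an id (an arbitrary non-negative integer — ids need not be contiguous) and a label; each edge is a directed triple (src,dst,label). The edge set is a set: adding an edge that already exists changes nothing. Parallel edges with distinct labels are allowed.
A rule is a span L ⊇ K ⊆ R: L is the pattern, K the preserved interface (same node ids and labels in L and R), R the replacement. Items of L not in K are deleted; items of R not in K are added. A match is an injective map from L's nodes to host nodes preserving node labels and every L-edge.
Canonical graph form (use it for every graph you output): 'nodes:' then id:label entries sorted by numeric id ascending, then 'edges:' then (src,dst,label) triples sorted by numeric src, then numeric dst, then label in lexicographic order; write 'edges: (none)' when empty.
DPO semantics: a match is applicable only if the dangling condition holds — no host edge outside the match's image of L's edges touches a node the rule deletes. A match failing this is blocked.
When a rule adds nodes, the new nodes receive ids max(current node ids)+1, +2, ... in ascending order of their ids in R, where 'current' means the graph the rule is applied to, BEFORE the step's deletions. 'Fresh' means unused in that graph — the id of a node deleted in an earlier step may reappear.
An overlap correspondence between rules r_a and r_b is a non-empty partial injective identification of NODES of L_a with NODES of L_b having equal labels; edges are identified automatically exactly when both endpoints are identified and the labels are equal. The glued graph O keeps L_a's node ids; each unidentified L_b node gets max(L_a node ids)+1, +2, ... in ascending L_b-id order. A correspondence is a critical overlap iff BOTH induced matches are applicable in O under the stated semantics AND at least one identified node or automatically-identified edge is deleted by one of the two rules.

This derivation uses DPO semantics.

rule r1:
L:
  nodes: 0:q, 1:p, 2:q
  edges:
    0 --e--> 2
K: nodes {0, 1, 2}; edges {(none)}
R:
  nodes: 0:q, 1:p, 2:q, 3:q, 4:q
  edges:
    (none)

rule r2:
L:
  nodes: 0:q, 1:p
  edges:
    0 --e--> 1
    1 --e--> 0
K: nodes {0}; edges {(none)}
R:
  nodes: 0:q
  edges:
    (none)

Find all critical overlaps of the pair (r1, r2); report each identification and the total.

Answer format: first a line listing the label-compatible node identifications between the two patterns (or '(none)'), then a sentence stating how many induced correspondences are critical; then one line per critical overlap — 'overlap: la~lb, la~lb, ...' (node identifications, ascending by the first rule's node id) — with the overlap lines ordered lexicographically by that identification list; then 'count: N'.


label-compatible node identifications between L(r1) and L(r2): 0~0, 1~1, 2~0
3 of the induced correspondences are critical overlaps of r1 and r2.
overlap: 0~0, 1~1
overlap: 1~1
overlap: 1~1, 2~0
count: 3


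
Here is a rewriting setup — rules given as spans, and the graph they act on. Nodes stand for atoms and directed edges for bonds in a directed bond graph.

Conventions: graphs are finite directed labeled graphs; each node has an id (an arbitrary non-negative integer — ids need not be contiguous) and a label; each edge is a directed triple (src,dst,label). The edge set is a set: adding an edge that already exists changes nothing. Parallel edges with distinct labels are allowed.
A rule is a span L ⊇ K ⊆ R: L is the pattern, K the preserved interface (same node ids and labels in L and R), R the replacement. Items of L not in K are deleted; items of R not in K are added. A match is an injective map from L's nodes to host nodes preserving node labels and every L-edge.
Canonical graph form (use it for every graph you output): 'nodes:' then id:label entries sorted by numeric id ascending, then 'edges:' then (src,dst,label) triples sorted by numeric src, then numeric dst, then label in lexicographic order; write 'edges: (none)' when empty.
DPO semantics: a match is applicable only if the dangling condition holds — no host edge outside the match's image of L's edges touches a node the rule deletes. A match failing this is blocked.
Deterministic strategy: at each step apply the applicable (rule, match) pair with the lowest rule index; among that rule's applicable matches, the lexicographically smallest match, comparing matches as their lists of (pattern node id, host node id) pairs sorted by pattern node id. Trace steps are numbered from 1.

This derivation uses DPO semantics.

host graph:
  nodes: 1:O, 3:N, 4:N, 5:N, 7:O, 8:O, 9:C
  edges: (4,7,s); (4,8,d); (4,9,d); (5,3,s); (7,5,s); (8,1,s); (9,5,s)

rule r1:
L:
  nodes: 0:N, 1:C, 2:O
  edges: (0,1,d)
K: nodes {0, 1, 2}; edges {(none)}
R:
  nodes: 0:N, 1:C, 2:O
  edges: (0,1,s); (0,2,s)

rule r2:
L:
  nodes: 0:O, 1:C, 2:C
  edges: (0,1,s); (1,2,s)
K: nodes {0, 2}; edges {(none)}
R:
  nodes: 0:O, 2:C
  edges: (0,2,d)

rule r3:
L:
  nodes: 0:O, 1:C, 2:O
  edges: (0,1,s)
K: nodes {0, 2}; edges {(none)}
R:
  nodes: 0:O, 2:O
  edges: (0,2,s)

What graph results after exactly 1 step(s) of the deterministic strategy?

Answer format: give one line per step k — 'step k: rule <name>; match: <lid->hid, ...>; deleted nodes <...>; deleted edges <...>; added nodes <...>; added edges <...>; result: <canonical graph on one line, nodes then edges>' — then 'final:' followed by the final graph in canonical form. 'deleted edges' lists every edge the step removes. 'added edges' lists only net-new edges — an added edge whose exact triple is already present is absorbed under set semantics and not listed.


step 1: rule r1; match: 0->4, 1->9, 2->1; deleted nodes (none); deleted edges (4,9,d); added nodes (none); added edges (4,1,s); (4,9,s); result: nodes: 1:O, 3:N, 4:N, 5:N, 7:O, 8:O, 9:C edges: (4,1,s); (4,7,s); (4,8,d); (4,9,s); (5,3,s); (7,5,s); (8,1,s); (9,5,s)
final:
nodes: 1:O, 3:N, 4:N, 5:N, 7:O, 8:O, 9:C
edges: (4,1,s); (4,7,s); (4,8,d); (4,9,s); (5,3,s); (7,5,s); (8,1,s); (9,5,s)


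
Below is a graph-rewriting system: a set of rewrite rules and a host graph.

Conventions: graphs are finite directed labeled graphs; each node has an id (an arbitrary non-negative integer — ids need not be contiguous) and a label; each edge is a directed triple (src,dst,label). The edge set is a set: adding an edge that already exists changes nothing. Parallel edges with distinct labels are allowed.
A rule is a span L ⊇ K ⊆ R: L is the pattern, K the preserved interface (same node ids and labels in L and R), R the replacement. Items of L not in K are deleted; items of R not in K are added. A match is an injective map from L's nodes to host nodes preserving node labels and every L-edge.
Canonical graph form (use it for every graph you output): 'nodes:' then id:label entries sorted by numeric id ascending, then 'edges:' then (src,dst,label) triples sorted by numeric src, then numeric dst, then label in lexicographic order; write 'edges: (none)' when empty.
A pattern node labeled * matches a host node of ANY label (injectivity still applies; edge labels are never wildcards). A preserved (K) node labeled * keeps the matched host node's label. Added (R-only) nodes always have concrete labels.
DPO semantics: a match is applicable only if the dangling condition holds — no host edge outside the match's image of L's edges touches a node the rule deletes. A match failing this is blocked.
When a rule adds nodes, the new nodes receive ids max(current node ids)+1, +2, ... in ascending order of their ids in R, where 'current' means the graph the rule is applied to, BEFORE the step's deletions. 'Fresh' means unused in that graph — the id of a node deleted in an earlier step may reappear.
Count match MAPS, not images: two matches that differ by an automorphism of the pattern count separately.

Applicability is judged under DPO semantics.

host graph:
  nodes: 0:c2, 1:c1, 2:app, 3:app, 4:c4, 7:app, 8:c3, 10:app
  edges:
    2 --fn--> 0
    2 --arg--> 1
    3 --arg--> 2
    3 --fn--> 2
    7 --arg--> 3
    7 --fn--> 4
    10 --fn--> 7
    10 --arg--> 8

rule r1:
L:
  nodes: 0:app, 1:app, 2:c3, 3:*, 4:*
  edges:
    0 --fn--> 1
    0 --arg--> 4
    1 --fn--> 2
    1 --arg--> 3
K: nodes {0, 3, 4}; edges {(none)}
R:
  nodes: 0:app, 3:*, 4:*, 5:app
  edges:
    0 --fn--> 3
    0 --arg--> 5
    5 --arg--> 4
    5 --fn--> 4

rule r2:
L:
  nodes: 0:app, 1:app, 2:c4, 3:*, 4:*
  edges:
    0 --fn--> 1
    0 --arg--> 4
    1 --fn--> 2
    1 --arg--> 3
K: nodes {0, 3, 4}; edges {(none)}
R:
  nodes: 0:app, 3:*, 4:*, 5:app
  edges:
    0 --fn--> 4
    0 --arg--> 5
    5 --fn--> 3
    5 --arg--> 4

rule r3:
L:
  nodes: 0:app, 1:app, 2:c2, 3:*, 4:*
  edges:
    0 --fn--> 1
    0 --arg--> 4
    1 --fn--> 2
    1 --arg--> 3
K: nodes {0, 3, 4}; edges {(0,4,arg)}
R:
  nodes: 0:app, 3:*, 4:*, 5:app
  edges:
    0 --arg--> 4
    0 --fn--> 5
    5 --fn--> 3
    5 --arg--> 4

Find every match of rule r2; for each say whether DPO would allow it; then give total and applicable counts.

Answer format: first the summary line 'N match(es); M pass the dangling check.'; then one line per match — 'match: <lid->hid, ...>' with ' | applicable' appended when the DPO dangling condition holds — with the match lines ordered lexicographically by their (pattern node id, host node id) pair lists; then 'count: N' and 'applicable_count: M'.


1 match(es); 1 pass the dangling check.
match: 0->10, 1->7, 2->4, 3->3, 4->8 | applicable
count: 1
applicable_count: 1


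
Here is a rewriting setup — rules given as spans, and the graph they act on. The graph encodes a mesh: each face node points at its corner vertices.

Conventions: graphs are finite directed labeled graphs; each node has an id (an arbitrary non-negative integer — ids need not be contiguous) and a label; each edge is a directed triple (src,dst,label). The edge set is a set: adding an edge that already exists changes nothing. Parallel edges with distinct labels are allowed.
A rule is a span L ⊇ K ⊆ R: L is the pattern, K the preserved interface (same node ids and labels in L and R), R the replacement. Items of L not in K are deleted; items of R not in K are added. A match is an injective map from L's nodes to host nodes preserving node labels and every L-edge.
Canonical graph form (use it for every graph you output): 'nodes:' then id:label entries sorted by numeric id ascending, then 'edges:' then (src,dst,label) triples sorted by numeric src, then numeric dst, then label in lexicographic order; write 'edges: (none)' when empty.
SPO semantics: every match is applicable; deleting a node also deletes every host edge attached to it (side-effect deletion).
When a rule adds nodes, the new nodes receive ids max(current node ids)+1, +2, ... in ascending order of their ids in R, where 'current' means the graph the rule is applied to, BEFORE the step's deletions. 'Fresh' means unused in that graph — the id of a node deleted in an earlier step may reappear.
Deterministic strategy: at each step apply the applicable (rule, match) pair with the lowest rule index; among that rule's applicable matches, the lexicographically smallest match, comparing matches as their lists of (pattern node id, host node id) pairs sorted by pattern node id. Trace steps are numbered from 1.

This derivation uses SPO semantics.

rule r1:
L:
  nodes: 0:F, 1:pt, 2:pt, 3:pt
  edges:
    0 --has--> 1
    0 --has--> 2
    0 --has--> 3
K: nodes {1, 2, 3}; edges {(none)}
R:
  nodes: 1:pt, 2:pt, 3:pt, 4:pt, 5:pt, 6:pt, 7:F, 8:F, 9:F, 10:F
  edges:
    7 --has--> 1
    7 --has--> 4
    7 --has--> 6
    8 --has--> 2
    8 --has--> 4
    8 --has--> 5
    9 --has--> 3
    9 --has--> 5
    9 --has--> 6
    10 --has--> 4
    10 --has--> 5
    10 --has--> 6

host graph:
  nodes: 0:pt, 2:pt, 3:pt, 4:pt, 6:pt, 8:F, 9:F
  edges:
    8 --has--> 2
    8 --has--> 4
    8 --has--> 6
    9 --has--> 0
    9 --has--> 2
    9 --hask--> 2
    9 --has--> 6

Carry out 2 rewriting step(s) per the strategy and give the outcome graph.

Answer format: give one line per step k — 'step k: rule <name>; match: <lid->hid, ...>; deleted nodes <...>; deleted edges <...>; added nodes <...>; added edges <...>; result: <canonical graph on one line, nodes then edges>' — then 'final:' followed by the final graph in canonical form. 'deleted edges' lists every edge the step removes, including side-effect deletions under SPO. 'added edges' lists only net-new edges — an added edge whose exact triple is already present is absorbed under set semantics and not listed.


step 1: rule r1; match: 0->8, 1->2, 2->4, 3->6; deleted nodes 8; deleted edges (8,2,has); (8,4,has); (8,6,has); added nodes 10, 11, 12, 13, 14, 15, 16; added edges (13,2,has); (13,10,has); (13,12,has); (14,4,has); (14,10,has); (14,11,has); (15,6,has); (15,11,has); (15,12,has); (16,10,has); (16,11,has); (16,12,has); result: nodes: 0:pt, 2:pt, 3:pt, 4:pt, 6:pt, 9:F, 10:pt, 11:pt, 12:pt, 13:F, 14:F, 15:F, 16:F edges: (9,0,has); (9,2,has); (9,2,hask); (9,6,has); (13,2,has); (13,10,has); (13,12,has); (14,4,has); (14,10,has); (14,11,has); (15,6,has); (15,11,has); (15,12,has); (16,10,has); (16,11,has); (16,12,has)
step 2: rule r1; match: 0->9, 1->0, 2->2, 3->6; deleted nodes 9; deleted edges (9,0,has); (9,2,has); (9,2,hask); (9,6,has); added nodes 17, 18, 19, 20, 21, 22, 23; added edges (20,0,has); (20,17,has); (20,19,has); (21,2,has); (21,17,has); (21,18,has); (22,6,has); (22,18,has); (22,19,has); (23,17,has); (23,18,has); (23,19,has); result: nodes: 0:pt, 2:pt, 3:pt, 4:pt, 6:pt, 10:pt, 11:pt, 12:pt, 13:F, 14:F, 15:F, 16:F, 17:pt, 18:pt, 19:pt, 20:F, 21:F, 22:F, 23:F edges: (13,2,has); (13,10,has); (13,12,has); (14,4,has); (14,10,has); (14,11,has); (15,6,has); (15,11,has); (15,12,has); (16,10,has); (16,11,has); (16,12,has); (20,0,has); (20,17,has); (20,19,has); (21,2,has); (21,17,has); (21,18,has); (22,6,has); (22,18,has); (22,19,has); (23,17,has); (23,18,has); (23,19,has)
final:
nodes: 0:pt, 2:pt, 3:pt, 4:pt, 6:pt, 10:pt, 11:pt, 12:pt, 13:F, 14:F, 15:F, 16:F, 17:pt, 18:pt, 19:pt, 20:F, 21:F, 22:F, 23:F
edges: (13,2,has); (13,10,has); (13,12,has); (14,4,has); (14,10,has); (14,11,has); (15,6,has); (15,11,has); (15,12,has); (16,10,has); (16,11,has); (16,12,has); (20,0,has); (20,17,has); (20,19,has); (21,2,has); (21,17,has); (21,18,has); (22,6,has); (22,18,has); (22,19,has); (23,17,has); (23,18,has); (23,19,has)


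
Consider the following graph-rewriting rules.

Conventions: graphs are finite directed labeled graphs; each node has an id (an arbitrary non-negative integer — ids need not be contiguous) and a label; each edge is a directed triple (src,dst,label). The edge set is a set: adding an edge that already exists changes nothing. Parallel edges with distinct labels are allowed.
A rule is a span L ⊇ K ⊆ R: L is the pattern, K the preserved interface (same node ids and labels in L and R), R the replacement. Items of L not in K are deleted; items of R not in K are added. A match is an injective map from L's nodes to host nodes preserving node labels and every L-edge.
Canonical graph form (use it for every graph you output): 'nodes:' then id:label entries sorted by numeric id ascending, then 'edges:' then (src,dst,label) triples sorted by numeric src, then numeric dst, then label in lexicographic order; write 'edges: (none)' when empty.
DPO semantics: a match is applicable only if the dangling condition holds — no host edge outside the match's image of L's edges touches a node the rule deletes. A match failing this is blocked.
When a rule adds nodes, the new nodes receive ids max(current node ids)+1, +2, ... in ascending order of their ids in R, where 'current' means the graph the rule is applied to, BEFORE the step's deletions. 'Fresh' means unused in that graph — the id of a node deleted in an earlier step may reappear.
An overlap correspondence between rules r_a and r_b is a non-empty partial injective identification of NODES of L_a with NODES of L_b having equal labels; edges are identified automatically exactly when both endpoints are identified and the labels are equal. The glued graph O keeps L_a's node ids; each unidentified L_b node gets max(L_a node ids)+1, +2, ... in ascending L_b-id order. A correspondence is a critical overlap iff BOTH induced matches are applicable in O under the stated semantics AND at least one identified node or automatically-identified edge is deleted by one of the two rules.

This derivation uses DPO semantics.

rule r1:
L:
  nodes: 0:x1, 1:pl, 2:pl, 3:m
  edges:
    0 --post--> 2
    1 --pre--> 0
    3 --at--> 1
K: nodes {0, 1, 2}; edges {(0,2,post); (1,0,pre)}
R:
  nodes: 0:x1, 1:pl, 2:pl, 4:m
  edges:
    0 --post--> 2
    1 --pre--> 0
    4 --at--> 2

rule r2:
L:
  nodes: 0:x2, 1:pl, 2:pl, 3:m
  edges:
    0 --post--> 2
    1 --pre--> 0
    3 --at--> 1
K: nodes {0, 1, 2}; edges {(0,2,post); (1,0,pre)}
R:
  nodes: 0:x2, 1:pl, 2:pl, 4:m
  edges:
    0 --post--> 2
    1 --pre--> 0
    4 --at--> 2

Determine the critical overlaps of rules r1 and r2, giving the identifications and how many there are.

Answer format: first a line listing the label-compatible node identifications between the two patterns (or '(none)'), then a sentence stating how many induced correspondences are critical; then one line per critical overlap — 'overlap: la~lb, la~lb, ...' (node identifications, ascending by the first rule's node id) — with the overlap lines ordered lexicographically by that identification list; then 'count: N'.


label-compatible node identifications between L(r1) and L(r2): 1~1, 1~2, 2~1, 2~2, 3~3
2 of the induced correspondences are critical overlaps of r1 and r2.
overlap: 1~1, 2~2, 3~3
overlap: 1~1, 3~3
count: 2


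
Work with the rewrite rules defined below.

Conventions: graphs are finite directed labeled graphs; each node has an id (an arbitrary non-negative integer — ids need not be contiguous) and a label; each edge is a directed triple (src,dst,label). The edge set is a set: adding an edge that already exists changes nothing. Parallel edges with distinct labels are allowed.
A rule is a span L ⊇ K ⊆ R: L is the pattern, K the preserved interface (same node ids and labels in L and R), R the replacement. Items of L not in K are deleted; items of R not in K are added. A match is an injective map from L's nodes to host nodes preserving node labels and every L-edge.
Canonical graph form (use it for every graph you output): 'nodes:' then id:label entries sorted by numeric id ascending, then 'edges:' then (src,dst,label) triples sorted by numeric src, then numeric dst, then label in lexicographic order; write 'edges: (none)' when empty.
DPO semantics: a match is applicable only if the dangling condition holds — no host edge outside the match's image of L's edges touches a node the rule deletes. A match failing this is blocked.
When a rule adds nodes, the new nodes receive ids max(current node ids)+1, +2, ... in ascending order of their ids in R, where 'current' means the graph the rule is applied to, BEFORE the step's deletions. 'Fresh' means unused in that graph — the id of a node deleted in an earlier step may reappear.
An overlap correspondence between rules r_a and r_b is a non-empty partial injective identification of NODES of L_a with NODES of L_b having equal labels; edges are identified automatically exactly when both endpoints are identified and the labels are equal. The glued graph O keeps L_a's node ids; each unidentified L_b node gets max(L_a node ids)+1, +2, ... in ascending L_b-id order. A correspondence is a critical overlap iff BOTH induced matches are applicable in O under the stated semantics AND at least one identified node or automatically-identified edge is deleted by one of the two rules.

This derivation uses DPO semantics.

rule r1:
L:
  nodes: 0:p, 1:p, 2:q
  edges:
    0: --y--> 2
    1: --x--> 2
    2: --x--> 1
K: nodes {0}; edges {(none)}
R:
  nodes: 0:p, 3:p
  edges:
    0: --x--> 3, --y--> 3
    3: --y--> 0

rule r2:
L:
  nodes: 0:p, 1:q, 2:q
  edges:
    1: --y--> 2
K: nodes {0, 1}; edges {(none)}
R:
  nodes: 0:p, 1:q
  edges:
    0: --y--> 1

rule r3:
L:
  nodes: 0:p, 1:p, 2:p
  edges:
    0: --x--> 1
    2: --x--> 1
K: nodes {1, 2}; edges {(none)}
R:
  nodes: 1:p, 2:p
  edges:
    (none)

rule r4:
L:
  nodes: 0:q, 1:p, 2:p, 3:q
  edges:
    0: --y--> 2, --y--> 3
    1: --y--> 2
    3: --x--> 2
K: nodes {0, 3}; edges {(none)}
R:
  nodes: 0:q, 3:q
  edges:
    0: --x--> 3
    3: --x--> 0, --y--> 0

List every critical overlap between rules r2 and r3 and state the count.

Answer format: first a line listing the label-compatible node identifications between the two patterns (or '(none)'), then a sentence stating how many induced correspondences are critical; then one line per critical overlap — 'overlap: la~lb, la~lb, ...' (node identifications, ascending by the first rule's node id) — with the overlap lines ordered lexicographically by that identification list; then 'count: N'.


label-compatible node identifications between L(r2) and L(r3): 0~0, 0~1, 0~2
1 of the induced correspondences is a critical overlap of r2 and r3.
overlap: 0~0
count: 1


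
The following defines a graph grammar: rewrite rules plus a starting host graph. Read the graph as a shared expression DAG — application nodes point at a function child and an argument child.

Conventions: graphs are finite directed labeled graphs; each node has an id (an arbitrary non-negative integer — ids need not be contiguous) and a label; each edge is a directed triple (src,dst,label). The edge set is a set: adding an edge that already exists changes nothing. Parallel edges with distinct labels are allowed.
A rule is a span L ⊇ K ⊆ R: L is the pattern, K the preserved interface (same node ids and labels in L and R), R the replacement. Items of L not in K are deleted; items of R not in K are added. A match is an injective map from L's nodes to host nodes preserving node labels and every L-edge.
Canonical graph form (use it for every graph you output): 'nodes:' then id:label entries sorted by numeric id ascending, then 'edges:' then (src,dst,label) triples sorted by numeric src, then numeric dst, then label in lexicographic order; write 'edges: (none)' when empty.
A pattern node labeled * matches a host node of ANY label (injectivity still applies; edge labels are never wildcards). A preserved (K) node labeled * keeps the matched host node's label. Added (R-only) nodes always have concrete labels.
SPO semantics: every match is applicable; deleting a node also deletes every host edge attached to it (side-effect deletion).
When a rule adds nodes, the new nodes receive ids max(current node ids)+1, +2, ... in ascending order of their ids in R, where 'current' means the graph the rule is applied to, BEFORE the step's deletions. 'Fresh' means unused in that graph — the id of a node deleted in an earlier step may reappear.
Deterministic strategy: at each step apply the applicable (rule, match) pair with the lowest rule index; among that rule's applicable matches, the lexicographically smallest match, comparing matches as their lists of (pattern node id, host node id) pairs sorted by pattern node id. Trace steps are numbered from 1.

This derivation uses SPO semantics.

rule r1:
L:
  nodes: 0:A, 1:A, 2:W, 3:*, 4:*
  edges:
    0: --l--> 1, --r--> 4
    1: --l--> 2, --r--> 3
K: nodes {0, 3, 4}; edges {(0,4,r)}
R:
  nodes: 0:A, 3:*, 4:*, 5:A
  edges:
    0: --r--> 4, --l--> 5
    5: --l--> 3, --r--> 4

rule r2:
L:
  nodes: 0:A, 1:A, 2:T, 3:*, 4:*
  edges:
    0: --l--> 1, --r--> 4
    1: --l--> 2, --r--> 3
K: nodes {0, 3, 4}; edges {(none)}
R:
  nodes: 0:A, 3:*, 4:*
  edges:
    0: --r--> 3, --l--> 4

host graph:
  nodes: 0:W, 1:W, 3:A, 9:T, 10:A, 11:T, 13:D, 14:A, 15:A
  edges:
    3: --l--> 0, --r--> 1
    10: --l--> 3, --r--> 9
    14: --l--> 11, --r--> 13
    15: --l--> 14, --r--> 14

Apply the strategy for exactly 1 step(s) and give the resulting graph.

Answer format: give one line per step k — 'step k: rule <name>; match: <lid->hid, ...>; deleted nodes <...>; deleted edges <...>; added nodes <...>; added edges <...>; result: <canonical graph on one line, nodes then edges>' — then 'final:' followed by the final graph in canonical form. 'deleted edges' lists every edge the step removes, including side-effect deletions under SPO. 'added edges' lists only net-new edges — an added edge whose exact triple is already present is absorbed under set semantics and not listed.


step 1: rule r1; match: 0->10, 1->3, 2->0, 3->1, 4->9; deleted nodes 0, 3; deleted edges (3,0,l); (3,1,r); (10,3,l); added nodes 16; added edges (10,16,l); (16,1,l); (16,9,r); result: nodes: 1:W, 9:T, 10:A, 11:T, 13:D, 14:A, 15:A, 16:A edges: (10,9,r); (10,16,l); (14,11,l); (14,13,r); (15,14,l); (15,14,r); (16,1,l); (16,9,r)
final:
nodes: 1:W, 9:T, 10:A, 11:T, 13:D, 14:A, 15:A, 16:A
edges: (10,9,r); (10,16,l); (14,11,l); (14,13,r); (15,14,l); (15,14,r); (16,1,l); (16,9,r)


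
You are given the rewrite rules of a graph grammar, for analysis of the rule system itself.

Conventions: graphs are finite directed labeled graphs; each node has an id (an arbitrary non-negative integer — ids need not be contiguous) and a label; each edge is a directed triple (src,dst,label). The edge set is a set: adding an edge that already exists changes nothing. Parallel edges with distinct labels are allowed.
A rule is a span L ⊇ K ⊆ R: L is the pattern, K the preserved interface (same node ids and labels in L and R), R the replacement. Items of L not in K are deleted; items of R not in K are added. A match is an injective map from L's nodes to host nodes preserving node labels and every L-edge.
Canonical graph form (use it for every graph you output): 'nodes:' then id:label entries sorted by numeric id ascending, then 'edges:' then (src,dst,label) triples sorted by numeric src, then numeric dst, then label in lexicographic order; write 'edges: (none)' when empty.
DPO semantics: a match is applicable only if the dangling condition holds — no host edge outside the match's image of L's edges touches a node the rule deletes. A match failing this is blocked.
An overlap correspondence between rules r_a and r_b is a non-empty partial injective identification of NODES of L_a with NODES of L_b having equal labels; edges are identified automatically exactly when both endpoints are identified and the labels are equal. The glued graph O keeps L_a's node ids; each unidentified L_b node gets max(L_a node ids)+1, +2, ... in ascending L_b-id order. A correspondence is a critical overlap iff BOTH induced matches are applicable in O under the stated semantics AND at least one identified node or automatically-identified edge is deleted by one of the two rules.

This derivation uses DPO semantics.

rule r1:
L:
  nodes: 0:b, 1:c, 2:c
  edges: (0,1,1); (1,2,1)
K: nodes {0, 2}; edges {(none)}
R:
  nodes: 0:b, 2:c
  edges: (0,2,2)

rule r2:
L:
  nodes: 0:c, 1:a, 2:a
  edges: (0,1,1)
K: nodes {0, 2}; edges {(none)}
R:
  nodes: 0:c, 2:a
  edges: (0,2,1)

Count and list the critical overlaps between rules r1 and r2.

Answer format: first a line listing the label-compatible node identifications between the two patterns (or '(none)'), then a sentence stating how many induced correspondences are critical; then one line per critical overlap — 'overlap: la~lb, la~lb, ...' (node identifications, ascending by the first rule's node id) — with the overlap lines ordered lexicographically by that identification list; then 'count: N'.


label-compatible node identifications between L(r1) and L(r2): 1~0, 2~0
0 of the induced correspondences are critical overlaps of r1 and r2.
count: 0


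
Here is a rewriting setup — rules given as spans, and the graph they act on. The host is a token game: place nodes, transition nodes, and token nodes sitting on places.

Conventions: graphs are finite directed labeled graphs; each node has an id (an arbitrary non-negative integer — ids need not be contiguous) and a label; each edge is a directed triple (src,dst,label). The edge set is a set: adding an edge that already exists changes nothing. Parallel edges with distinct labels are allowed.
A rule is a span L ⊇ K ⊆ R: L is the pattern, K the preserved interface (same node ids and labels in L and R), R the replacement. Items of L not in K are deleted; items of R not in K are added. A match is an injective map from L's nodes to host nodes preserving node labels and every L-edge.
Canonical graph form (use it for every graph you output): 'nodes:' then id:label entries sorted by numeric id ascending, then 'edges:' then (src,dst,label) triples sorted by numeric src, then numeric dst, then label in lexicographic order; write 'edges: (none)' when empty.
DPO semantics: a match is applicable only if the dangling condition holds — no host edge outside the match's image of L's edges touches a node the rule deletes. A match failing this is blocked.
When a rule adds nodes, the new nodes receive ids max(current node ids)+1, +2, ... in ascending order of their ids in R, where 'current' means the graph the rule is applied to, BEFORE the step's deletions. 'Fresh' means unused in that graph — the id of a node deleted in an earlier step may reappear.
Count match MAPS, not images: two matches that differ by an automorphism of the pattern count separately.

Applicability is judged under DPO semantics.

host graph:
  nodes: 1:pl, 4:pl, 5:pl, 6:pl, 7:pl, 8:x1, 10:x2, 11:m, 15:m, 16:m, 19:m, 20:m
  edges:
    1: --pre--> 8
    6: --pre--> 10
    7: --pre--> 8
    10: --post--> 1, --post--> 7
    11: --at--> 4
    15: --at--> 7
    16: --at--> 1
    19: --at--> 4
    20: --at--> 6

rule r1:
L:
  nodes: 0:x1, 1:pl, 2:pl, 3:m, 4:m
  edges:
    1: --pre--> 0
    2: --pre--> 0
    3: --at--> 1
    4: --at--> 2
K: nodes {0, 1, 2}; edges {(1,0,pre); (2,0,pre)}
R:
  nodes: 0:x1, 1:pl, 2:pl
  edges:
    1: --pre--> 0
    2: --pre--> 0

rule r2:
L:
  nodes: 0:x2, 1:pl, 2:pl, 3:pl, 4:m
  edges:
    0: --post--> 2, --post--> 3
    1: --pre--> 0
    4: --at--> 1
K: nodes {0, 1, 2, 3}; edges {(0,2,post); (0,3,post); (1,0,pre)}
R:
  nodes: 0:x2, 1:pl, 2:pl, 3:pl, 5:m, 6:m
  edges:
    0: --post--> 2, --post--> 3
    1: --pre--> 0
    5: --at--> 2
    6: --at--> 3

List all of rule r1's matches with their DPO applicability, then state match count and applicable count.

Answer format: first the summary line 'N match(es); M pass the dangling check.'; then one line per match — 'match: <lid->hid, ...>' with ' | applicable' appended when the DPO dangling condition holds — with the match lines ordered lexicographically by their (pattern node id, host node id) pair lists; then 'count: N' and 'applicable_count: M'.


2 match(es); 2 pass the dangling check.
match: 0->8, 1->1, 2->7, 3->16, 4->15 | applicable
match: 0->8, 1->7, 2->1, 3->15, 4->16 | applicable
count: 2
applicable_count: 2
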